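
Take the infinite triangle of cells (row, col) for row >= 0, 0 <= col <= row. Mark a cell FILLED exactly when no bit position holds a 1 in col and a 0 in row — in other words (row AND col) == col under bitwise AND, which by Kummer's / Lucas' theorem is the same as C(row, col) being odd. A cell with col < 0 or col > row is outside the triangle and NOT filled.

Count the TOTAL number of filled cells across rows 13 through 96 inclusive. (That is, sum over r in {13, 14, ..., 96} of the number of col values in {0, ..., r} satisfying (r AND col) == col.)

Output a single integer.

Answer: 1170

Derivation:
r13=1101 pc3: +8 =8
r14=1110 pc3: +8 =16
r15=1111 pc4: +16 =32
r16=10000 pc1: +2 =34
r17=10001 pc2: +4 =38
r18=10010 pc2: +4 =42
r19=10011 pc3: +8 =50
r20=10100 pc2: +4 =54
r21=10101 pc3: +8 =62
r22=10110 pc3: +8 =70
r23=10111 pc4: +16 =86
r24=11000 pc2: +4 =90
r25=11001 pc3: +8 =98
r26=11010 pc3: +8 =106
r27=11011 pc4: +16 =122
r28=11100 pc3: +8 =130
r29=11101 pc4: +16 =146
r30=11110 pc4: +16 =162
r31=11111 pc5: +32 =194
r32=100000 pc1: +2 =196
r33=100001 pc2: +4 =200
r34=100010 pc2: +4 =204
r35=100011 pc3: +8 =212
r36=100100 pc2: +4 =216
r37=100101 pc3: +8 =224
r38=100110 pc3: +8 =232
r39=100111 pc4: +16 =248
r40=101000 pc2: +4 =252
r41=101001 pc3: +8 =260
r42=101010 pc3: +8 =268
r43=101011 pc4: +16 =284
r44=101100 pc3: +8 =292
r45=101101 pc4: +16 =308
r46=101110 pc4: +16 =324
r47=101111 pc5: +32 =356
r48=110000 pc2: +4 =360
r49=110001 pc3: +8 =368
r50=110010 pc3: +8 =376
r51=110011 pc4: +16 =392
r52=110100 pc3: +8 =400
r53=110101 pc4: +16 =416
r54=110110 pc4: +16 =432
r55=110111 pc5: +32 =464
r56=111000 pc3: +8 =472
r57=111001 pc4: +16 =488
r58=111010 pc4: +16 =504
r59=111011 pc5: +32 =536
r60=111100 pc4: +16 =552
r61=111101 pc5: +32 =584
r62=111110 pc5: +32 =616
r63=111111 pc6: +64 =680
r64=1000000 pc1: +2 =682
r65=1000001 pc2: +4 =686
r66=1000010 pc2: +4 =690
r67=1000011 pc3: +8 =698
r68=1000100 pc2: +4 =702
r69=1000101 pc3: +8 =710
r70=1000110 pc3: +8 =718
r71=1000111 pc4: +16 =734
r72=1001000 pc2: +4 =738
r73=1001001 pc3: +8 =746
r74=1001010 pc3: +8 =754
r75=1001011 pc4: +16 =770
r76=1001100 pc3: +8 =778
r77=1001101 pc4: +16 =794
r78=1001110 pc4: +16 =810
r79=1001111 pc5: +32 =842
r80=1010000 pc2: +4 =846
r81=1010001 pc3: +8 =854
r82=1010010 pc3: +8 =862
r83=1010011 pc4: +16 =878
r84=1010100 pc3: +8 =886
r85=1010101 pc4: +16 =902
r86=1010110 pc4: +16 =918
r87=1010111 pc5: +32 =950
r88=1011000 pc3: +8 =958
r89=1011001 pc4: +16 =974
r90=1011010 pc4: +16 =990
r91=1011011 pc5: +32 =1022
r92=1011100 pc4: +16 =1038
r93=1011101 pc5: +32 =1070
r94=1011110 pc5: +32 =1102
r95=1011111 pc6: +64 =1166
r96=1100000 pc2: +4 =1170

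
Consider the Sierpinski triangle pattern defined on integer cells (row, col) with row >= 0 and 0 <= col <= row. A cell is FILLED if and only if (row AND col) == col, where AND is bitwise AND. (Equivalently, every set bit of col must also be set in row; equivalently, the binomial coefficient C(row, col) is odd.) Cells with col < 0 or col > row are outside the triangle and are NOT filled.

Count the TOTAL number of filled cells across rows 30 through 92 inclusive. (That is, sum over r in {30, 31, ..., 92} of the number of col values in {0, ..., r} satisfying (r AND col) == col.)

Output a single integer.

r30=11110 pc4: +16 =16
r31=11111 pc5: +32 =48
r32=100000 pc1: +2 =50
r33=100001 pc2: +4 =54
r34=100010 pc2: +4 =58
r35=100011 pc3: +8 =66
r36=100100 pc2: +4 =70
r37=100101 pc3: +8 =78
r38=100110 pc3: +8 =86
r39=100111 pc4: +16 =102
r40=101000 pc2: +4 =106
r41=101001 pc3: +8 =114
r42=101010 pc3: +8 =122
r43=101011 pc4: +16 =138
r44=101100 pc3: +8 =146
r45=101101 pc4: +16 =162
r46=101110 pc4: +16 =178
r47=101111 pc5: +32 =210
r48=110000 pc2: +4 =214
r49=110001 pc3: +8 =222
r50=110010 pc3: +8 =230
r51=110011 pc4: +16 =246
r52=110100 pc3: +8 =254
r53=110101 pc4: +16 =270
r54=110110 pc4: +16 =286
r55=110111 pc5: +32 =318
r56=111000 pc3: +8 =326
r57=111001 pc4: +16 =342
r58=111010 pc4: +16 =358
r59=111011 pc5: +32 =390
r60=111100 pc4: +16 =406
r61=111101 pc5: +32 =438
r62=111110 pc5: +32 =470
r63=111111 pc6: +64 =534
r64=1000000 pc1: +2 =536
r65=1000001 pc2: +4 =540
r66=1000010 pc2: +4 =544
r67=1000011 pc3: +8 =552
r68=1000100 pc2: +4 =556
r69=1000101 pc3: +8 =564
r70=1000110 pc3: +8 =572
r71=1000111 pc4: +16 =588
r72=1001000 pc2: +4 =592
r73=1001001 pc3: +8 =600
r74=1001010 pc3: +8 =608
r75=1001011 pc4: +16 =624
r76=1001100 pc3: +8 =632
r77=1001101 pc4: +16 =648
r78=1001110 pc4: +16 =664
r79=1001111 pc5: +32 =696
r80=1010000 pc2: +4 =700
r81=1010001 pc3: +8 =708
r82=1010010 pc3: +8 =716
r83=1010011 pc4: +16 =732
r84=1010100 pc3: +8 =740
r85=1010101 pc4: +16 =756
r86=1010110 pc4: +16 =772
r87=1010111 pc5: +32 =804
r88=1011000 pc3: +8 =812
r89=1011001 pc4: +16 =828
r90=1011010 pc4: +16 =844
r91=1011011 pc5: +32 =876
r92=1011100 pc4: +16 =892

Answer: 892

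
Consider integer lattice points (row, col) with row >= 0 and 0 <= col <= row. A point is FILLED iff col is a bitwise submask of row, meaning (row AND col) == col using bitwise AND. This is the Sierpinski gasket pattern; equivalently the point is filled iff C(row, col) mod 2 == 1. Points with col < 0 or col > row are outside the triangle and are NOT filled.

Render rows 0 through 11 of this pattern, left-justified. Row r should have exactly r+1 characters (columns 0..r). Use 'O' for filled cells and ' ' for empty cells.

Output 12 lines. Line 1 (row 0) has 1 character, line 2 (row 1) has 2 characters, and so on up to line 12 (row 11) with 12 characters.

r0=0: O
r1=1: OO
r2=10: O O
r3=11: OOOO
r4=100: O   O
r5=101: OO  OO
r6=110: O O O O
r7=111: OOOOOOOO
r8=1000: O       O
r9=1001: OO      OO
r10=1010: O O     O O
r11=1011: OOOO    OOOO

Answer: O
OO
O O
OOOO
O   O
OO  OO
O O O O
OOOOOOOO
O       O
OO      OO
O O     O O
OOOO    OOOO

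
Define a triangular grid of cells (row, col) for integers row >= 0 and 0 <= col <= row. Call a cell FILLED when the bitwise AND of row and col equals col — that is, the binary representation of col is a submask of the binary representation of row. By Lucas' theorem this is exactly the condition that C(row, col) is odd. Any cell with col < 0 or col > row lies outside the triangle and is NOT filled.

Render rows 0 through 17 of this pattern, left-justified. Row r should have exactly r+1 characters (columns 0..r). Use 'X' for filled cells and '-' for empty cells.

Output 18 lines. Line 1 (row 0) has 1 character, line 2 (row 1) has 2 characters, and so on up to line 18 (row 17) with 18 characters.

r0=0: X
r1=1: XX
r2=10: X-X
r3=11: XXXX
r4=100: X---X
r5=101: XX--XX
r6=110: X-X-X-X
r7=111: XXXXXXXX
r8=1000: X-------X
r9=1001: XX------XX
r10=1010: X-X-----X-X
r11=1011: XXXX----XXXX
r12=1100: X---X---X---X
r13=1101: XX--XX--XX--XX
r14=1110: X-X-X-X-X-X-X-X
r15=1111: XXXXXXXXXXXXXXXX
r16=10000: X---------------X
r17=10001: XX--------------XX

Answer: X
XX
X-X
XXXX
X---X
XX--XX
X-X-X-X
XXXXXXXX
X-------X
XX------XX
X-X-----X-X
XXXX----XXXX
X---X---X---X
XX--XX--XX--XX
X-X-X-X-X-X-X-X
XXXXXXXXXXXXXXXX
X---------------X
XX--------------XX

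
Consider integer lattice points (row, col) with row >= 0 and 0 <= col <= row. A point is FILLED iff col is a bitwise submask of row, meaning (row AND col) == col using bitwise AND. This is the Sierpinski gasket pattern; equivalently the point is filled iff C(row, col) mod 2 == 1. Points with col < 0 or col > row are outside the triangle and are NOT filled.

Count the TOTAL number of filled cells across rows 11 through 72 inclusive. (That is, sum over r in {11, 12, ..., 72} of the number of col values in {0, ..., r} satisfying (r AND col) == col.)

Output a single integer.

Answer: 750

Derivation:
r11=1011 pc3: +8 =8
r12=1100 pc2: +4 =12
r13=1101 pc3: +8 =20
r14=1110 pc3: +8 =28
r15=1111 pc4: +16 =44
r16=10000 pc1: +2 =46
r17=10001 pc2: +4 =50
r18=10010 pc2: +4 =54
r19=10011 pc3: +8 =62
r20=10100 pc2: +4 =66
r21=10101 pc3: +8 =74
r22=10110 pc3: +8 =82
r23=10111 pc4: +16 =98
r24=11000 pc2: +4 =102
r25=11001 pc3: +8 =110
r26=11010 pc3: +8 =118
r27=11011 pc4: +16 =134
r28=11100 pc3: +8 =142
r29=11101 pc4: +16 =158
r30=11110 pc4: +16 =174
r31=11111 pc5: +32 =206
r32=100000 pc1: +2 =208
r33=100001 pc2: +4 =212
r34=100010 pc2: +4 =216
r35=100011 pc3: +8 =224
r36=100100 pc2: +4 =228
r37=100101 pc3: +8 =236
r38=100110 pc3: +8 =244
r39=100111 pc4: +16 =260
r40=101000 pc2: +4 =264
r41=101001 pc3: +8 =272
r42=101010 pc3: +8 =280
r43=101011 pc4: +16 =296
r44=101100 pc3: +8 =304
r45=101101 pc4: +16 =320
r46=101110 pc4: +16 =336
r47=101111 pc5: +32 =368
r48=110000 pc2: +4 =372
r49=110001 pc3: +8 =380
r50=110010 pc3: +8 =388
r51=110011 pc4: +16 =404
r52=110100 pc3: +8 =412
r53=110101 pc4: +16 =428
r54=110110 pc4: +16 =444
r55=110111 pc5: +32 =476
r56=111000 pc3: +8 =484
r57=111001 pc4: +16 =500
r58=111010 pc4: +16 =516
r59=111011 pc5: +32 =548
r60=111100 pc4: +16 =564
r61=111101 pc5: +32 =596
r62=111110 pc5: +32 =628
r63=111111 pc6: +64 =692
r64=1000000 pc1: +2 =694
r65=1000001 pc2: +4 =698
r66=1000010 pc2: +4 =702
r67=1000011 pc3: +8 =710
r68=1000100 pc2: +4 =714
r69=1000101 pc3: +8 =722
r70=1000110 pc3: +8 =730
r71=1000111 pc4: +16 =746
r72=1001000 pc2: +4 =750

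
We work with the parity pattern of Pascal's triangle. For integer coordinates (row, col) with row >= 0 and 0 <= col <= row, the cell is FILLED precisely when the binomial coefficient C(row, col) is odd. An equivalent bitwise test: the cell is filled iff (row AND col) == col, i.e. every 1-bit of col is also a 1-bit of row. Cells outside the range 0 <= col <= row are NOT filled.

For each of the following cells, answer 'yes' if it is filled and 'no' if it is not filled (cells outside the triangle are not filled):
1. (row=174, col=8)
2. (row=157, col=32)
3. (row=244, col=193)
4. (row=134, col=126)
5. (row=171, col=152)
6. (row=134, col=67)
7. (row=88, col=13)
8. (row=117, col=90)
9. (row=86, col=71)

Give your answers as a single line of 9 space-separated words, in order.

(174,8): row=0b10101110, col=0b1000, row AND col = 0b1000 = 8; 8 == 8 -> filled
(157,32): row=0b10011101, col=0b100000, row AND col = 0b0 = 0; 0 != 32 -> empty
(244,193): row=0b11110100, col=0b11000001, row AND col = 0b11000000 = 192; 192 != 193 -> empty
(134,126): row=0b10000110, col=0b1111110, row AND col = 0b110 = 6; 6 != 126 -> empty
(171,152): row=0b10101011, col=0b10011000, row AND col = 0b10001000 = 136; 136 != 152 -> empty
(134,67): row=0b10000110, col=0b1000011, row AND col = 0b10 = 2; 2 != 67 -> empty
(88,13): row=0b1011000, col=0b1101, row AND col = 0b1000 = 8; 8 != 13 -> empty
(117,90): row=0b1110101, col=0b1011010, row AND col = 0b1010000 = 80; 80 != 90 -> empty
(86,71): row=0b1010110, col=0b1000111, row AND col = 0b1000110 = 70; 70 != 71 -> empty

Answer: yes no no no no no no no no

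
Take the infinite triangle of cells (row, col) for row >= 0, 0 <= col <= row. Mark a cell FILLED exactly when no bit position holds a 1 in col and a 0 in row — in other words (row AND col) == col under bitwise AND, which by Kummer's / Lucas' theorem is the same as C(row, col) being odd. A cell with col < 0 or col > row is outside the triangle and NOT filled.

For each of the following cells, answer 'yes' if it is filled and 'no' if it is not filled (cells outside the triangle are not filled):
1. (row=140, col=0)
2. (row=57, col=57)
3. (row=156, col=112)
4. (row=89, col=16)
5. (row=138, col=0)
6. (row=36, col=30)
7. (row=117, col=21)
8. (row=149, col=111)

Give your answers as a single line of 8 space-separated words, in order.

(140,0): row=0b10001100, col=0b0, row AND col = 0b0 = 0; 0 == 0 -> filled
(57,57): row=0b111001, col=0b111001, row AND col = 0b111001 = 57; 57 == 57 -> filled
(156,112): row=0b10011100, col=0b1110000, row AND col = 0b10000 = 16; 16 != 112 -> empty
(89,16): row=0b1011001, col=0b10000, row AND col = 0b10000 = 16; 16 == 16 -> filled
(138,0): row=0b10001010, col=0b0, row AND col = 0b0 = 0; 0 == 0 -> filled
(36,30): row=0b100100, col=0b11110, row AND col = 0b100 = 4; 4 != 30 -> empty
(117,21): row=0b1110101, col=0b10101, row AND col = 0b10101 = 21; 21 == 21 -> filled
(149,111): row=0b10010101, col=0b1101111, row AND col = 0b101 = 5; 5 != 111 -> empty

Answer: yes yes no yes yes no yes no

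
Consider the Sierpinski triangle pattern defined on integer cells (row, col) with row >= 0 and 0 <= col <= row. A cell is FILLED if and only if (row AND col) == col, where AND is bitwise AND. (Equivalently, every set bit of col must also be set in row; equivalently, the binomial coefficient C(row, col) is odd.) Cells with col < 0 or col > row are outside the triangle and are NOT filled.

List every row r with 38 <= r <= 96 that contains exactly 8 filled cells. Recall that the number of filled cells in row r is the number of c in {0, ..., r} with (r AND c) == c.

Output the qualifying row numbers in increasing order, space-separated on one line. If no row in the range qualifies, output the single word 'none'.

Answer: 38 41 42 44 49 50 52 56 67 69 70 73 74 76 81 82 84 88

Derivation:
Row r has 2^popcount(r) filled cells, so we need popcount(r) = log2(8) = 3.
Scan r = 38..96 and keep those with exactly 3 one-bits:
r=38=100110 popcount=3 -> KEEP
r=39=100111 popcount=4 -> skip
r=40=101000 popcount=2 -> skip
r=41=101001 popcount=3 -> KEEP
r=42=101010 popcount=3 -> KEEP
r=43=101011 popcount=4 -> skip
r=44=101100 popcount=3 -> KEEP
r=45=101101 popcount=4 -> skip
r=46=101110 popcount=4 -> skip
r=47=101111 popcount=5 -> skip
r=48=110000 popcount=2 -> skip
r=49=110001 popcount=3 -> KEEP
r=50=110010 popcount=3 -> KEEP
r=51=110011 popcount=4 -> skip
r=52=110100 popcount=3 -> KEEP
r=53=110101 popcount=4 -> skip
r=54=110110 popcount=4 -> skip
r=55=110111 popcount=5 -> skip
r=56=111000 popcount=3 -> KEEP
r=57=111001 popcount=4 -> skip
r=58=111010 popcount=4 -> skip
r=59=111011 popcount=5 -> skip
r=60=111100 popcount=4 -> skip
r=61=111101 popcount=5 -> skip
r=62=111110 popcount=5 -> skip
r=63=111111 popcount=6 -> skip
r=64=1000000 popcount=1 -> skip
r=65=1000001 popcount=2 -> skip
r=66=1000010 popcount=2 -> skip
r=67=1000011 popcount=3 -> KEEP
r=68=1000100 popcount=2 -> skip
r=69=1000101 popcount=3 -> KEEP
r=70=1000110 popcount=3 -> KEEP
r=71=1000111 popcount=4 -> skip
r=72=1001000 popcount=2 -> skip
r=73=1001001 popcount=3 -> KEEP
r=74=1001010 popcount=3 -> KEEP
r=75=1001011 popcount=4 -> skip
r=76=1001100 popcount=3 -> KEEP
r=77=1001101 popcount=4 -> skip
r=78=1001110 popcount=4 -> skip
r=79=1001111 popcount=5 -> skip
r=80=1010000 popcount=2 -> skip
r=81=1010001 popcount=3 -> KEEP
r=82=1010010 popcount=3 -> KEEP
r=83=1010011 popcount=4 -> skip
r=84=1010100 popcount=3 -> KEEP
r=85=1010101 popcount=4 -> skip
r=86=1010110 popcount=4 -> skip
r=87=1010111 popcount=5 -> skip
r=88=1011000 popcount=3 -> KEEP
r=89=1011001 popcount=4 -> skip
r=90=1011010 popcount=4 -> skip
r=91=1011011 popcount=5 -> skip
r=92=1011100 popcount=4 -> skip
r=93=1011101 popcount=5 -> skip
r=94=1011110 popcount=5 -> skip
r=95=1011111 popcount=6 -> skip
r=96=1100000 popcount=2 -> skip
Kept rows: 38 41 42 44 49 50 52 56 67 69 70 73 74 76 81 82 84 88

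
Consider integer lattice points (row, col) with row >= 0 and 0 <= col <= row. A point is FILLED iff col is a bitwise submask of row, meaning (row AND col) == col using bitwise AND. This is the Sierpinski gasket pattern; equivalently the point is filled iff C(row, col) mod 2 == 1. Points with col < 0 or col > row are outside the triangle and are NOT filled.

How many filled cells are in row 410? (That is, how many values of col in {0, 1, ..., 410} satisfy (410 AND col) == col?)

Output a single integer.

Answer: 32

Derivation:
410 in binary = 110011010
popcount(410) = number of 1-bits in 110011010 = 5
A col c satisfies (410 AND c) == c iff every set bit of c is also set in 410; each of the 5 set bits of 410 can independently be on or off in c.
count = 2^5 = 32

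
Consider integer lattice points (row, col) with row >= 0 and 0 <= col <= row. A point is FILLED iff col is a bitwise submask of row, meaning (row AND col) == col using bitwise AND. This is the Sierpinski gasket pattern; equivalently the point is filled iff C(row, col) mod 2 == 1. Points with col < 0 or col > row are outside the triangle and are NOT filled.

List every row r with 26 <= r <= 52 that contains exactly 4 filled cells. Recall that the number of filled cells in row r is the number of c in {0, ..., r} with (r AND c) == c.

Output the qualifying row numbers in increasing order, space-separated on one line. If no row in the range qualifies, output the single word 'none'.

Answer: 33 34 36 40 48

Derivation:
Row r has 2^popcount(r) filled cells, so we need popcount(r) = log2(4) = 2.
Scan r = 26..52 and keep those with exactly 2 one-bits:
r=26=11010 popcount=3 -> skip
r=27=11011 popcount=4 -> skip
r=28=11100 popcount=3 -> skip
r=29=11101 popcount=4 -> skip
r=30=11110 popcount=4 -> skip
r=31=11111 popcount=5 -> skip
r=32=100000 popcount=1 -> skip
r=33=100001 popcount=2 -> KEEP
r=34=100010 popcount=2 -> KEEP
r=35=100011 popcount=3 -> skip
r=36=100100 popcount=2 -> KEEP
r=37=100101 popcount=3 -> skip
r=38=100110 popcount=3 -> skip
r=39=100111 popcount=4 -> skip
r=40=101000 popcount=2 -> KEEP
r=41=101001 popcount=3 -> skip
r=42=101010 popcount=3 -> skip
r=43=101011 popcount=4 -> skip
r=44=101100 popcount=3 -> skip
r=45=101101 popcount=4 -> skip
r=46=101110 popcount=4 -> skip
r=47=101111 popcount=5 -> skip
r=48=110000 popcount=2 -> KEEP
r=49=110001 popcount=3 -> skip
r=50=110010 popcount=3 -> skip
r=51=110011 popcount=4 -> skip
r=52=110100 popcount=3 -> skip
Kept rows: 33 34 36 40 48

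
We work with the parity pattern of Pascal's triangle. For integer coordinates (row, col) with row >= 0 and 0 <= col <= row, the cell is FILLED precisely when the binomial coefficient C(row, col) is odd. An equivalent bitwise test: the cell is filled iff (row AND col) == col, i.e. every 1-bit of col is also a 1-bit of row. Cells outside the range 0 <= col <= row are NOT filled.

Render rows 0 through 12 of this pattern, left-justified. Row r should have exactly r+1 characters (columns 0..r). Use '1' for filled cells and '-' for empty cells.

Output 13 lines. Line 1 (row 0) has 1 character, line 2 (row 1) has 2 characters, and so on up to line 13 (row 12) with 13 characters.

r0=0: 1
r1=1: 11
r2=10: 1-1
r3=11: 1111
r4=100: 1---1
r5=101: 11--11
r6=110: 1-1-1-1
r7=111: 11111111
r8=1000: 1-------1
r9=1001: 11------11
r10=1010: 1-1-----1-1
r11=1011: 1111----1111
r12=1100: 1---1---1---1

Answer: 1
11
1-1
1111
1---1
11--11
1-1-1-1
11111111
1-------1
11------11
1-1-----1-1
1111----1111
1---1---1---1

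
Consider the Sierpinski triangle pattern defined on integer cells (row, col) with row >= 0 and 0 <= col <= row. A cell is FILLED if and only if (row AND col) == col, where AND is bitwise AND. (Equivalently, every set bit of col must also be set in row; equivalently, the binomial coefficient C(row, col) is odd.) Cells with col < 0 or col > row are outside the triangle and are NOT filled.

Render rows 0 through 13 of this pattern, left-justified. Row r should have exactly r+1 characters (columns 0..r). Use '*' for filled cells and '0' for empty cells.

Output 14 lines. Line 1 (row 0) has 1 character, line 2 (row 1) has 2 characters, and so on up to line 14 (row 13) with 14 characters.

r0=0: *
r1=1: **
r2=10: *0*
r3=11: ****
r4=100: *000*
r5=101: **00**
r6=110: *0*0*0*
r7=111: ********
r8=1000: *0000000*
r9=1001: **000000**
r10=1010: *0*00000*0*
r11=1011: ****0000****
r12=1100: *000*000*000*
r13=1101: **00**00**00**

Answer: *
**
*0*
****
*000*
**00**
*0*0*0*
********
*0000000*
**000000**
*0*00000*0*
****0000****
*000*000*000*
**00**00**00**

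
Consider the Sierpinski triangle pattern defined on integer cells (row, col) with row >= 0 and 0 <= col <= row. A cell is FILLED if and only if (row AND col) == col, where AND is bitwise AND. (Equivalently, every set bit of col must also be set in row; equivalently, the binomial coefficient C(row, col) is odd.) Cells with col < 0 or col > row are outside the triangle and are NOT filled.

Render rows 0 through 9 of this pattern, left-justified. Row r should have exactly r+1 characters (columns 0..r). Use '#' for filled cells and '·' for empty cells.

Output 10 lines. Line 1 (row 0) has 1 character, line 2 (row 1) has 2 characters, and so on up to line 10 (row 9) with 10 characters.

Answer: #
##
#·#
####
#···#
##··##
#·#·#·#
########
#·······#
##······##

Derivation:
r0=0: #
r1=1: ##
r2=10: #·#
r3=11: ####
r4=100: #···#
r5=101: ##··##
r6=110: #·#·#·#
r7=111: ########
r8=1000: #·······#
r9=1001: ##······##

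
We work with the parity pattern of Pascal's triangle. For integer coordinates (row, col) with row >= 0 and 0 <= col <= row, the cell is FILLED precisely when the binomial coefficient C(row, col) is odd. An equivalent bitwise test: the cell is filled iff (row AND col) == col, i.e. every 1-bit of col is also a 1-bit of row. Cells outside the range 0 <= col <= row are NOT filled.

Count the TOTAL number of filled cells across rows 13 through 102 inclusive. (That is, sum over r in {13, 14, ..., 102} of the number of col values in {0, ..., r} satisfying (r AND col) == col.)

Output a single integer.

Answer: 1242

Derivation:
r13=1101 pc3: +8 =8
r14=1110 pc3: +8 =16
r15=1111 pc4: +16 =32
r16=10000 pc1: +2 =34
r17=10001 pc2: +4 =38
r18=10010 pc2: +4 =42
r19=10011 pc3: +8 =50
r20=10100 pc2: +4 =54
r21=10101 pc3: +8 =62
r22=10110 pc3: +8 =70
r23=10111 pc4: +16 =86
r24=11000 pc2: +4 =90
r25=11001 pc3: +8 =98
r26=11010 pc3: +8 =106
r27=11011 pc4: +16 =122
r28=11100 pc3: +8 =130
r29=11101 pc4: +16 =146
r30=11110 pc4: +16 =162
r31=11111 pc5: +32 =194
r32=100000 pc1: +2 =196
r33=100001 pc2: +4 =200
r34=100010 pc2: +4 =204
r35=100011 pc3: +8 =212
r36=100100 pc2: +4 =216
r37=100101 pc3: +8 =224
r38=100110 pc3: +8 =232
r39=100111 pc4: +16 =248
r40=101000 pc2: +4 =252
r41=101001 pc3: +8 =260
r42=101010 pc3: +8 =268
r43=101011 pc4: +16 =284
r44=101100 pc3: +8 =292
r45=101101 pc4: +16 =308
r46=101110 pc4: +16 =324
r47=101111 pc5: +32 =356
r48=110000 pc2: +4 =360
r49=110001 pc3: +8 =368
r50=110010 pc3: +8 =376
r51=110011 pc4: +16 =392
r52=110100 pc3: +8 =400
r53=110101 pc4: +16 =416
r54=110110 pc4: +16 =432
r55=110111 pc5: +32 =464
r56=111000 pc3: +8 =472
r57=111001 pc4: +16 =488
r58=111010 pc4: +16 =504
r59=111011 pc5: +32 =536
r60=111100 pc4: +16 =552
r61=111101 pc5: +32 =584
r62=111110 pc5: +32 =616
r63=111111 pc6: +64 =680
r64=1000000 pc1: +2 =682
r65=1000001 pc2: +4 =686
r66=1000010 pc2: +4 =690
r67=1000011 pc3: +8 =698
r68=1000100 pc2: +4 =702
r69=1000101 pc3: +8 =710
r70=1000110 pc3: +8 =718
r71=1000111 pc4: +16 =734
r72=1001000 pc2: +4 =738
r73=1001001 pc3: +8 =746
r74=1001010 pc3: +8 =754
r75=1001011 pc4: +16 =770
r76=1001100 pc3: +8 =778
r77=1001101 pc4: +16 =794
r78=1001110 pc4: +16 =810
r79=1001111 pc5: +32 =842
r80=1010000 pc2: +4 =846
r81=1010001 pc3: +8 =854
r82=1010010 pc3: +8 =862
r83=1010011 pc4: +16 =878
r84=1010100 pc3: +8 =886
r85=1010101 pc4: +16 =902
r86=1010110 pc4: +16 =918
r87=1010111 pc5: +32 =950
r88=1011000 pc3: +8 =958
r89=1011001 pc4: +16 =974
r90=1011010 pc4: +16 =990
r91=1011011 pc5: +32 =1022
r92=1011100 pc4: +16 =1038
r93=1011101 pc5: +32 =1070
r94=1011110 pc5: +32 =1102
r95=1011111 pc6: +64 =1166
r96=1100000 pc2: +4 =1170
r97=1100001 pc3: +8 =1178
r98=1100010 pc3: +8 =1186
r99=1100011 pc4: +16 =1202
r100=1100100 pc3: +8 =1210
r101=1100101 pc4: +16 =1226
r102=1100110 pc4: +16 =1242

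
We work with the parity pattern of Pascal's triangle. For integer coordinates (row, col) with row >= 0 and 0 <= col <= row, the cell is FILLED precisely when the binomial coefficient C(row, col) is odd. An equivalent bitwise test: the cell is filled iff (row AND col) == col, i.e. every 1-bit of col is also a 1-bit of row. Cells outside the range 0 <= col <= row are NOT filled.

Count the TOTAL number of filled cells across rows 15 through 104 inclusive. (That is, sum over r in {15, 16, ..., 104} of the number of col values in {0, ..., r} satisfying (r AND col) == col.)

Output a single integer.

Answer: 1266

Derivation:
r15=1111 pc4: +16 =16
r16=10000 pc1: +2 =18
r17=10001 pc2: +4 =22
r18=10010 pc2: +4 =26
r19=10011 pc3: +8 =34
r20=10100 pc2: +4 =38
r21=10101 pc3: +8 =46
r22=10110 pc3: +8 =54
r23=10111 pc4: +16 =70
r24=11000 pc2: +4 =74
r25=11001 pc3: +8 =82
r26=11010 pc3: +8 =90
r27=11011 pc4: +16 =106
r28=11100 pc3: +8 =114
r29=11101 pc4: +16 =130
r30=11110 pc4: +16 =146
r31=11111 pc5: +32 =178
r32=100000 pc1: +2 =180
r33=100001 pc2: +4 =184
r34=100010 pc2: +4 =188
r35=100011 pc3: +8 =196
r36=100100 pc2: +4 =200
r37=100101 pc3: +8 =208
r38=100110 pc3: +8 =216
r39=100111 pc4: +16 =232
r40=101000 pc2: +4 =236
r41=101001 pc3: +8 =244
r42=101010 pc3: +8 =252
r43=101011 pc4: +16 =268
r44=101100 pc3: +8 =276
r45=101101 pc4: +16 =292
r46=101110 pc4: +16 =308
r47=101111 pc5: +32 =340
r48=110000 pc2: +4 =344
r49=110001 pc3: +8 =352
r50=110010 pc3: +8 =360
r51=110011 pc4: +16 =376
r52=110100 pc3: +8 =384
r53=110101 pc4: +16 =400
r54=110110 pc4: +16 =416
r55=110111 pc5: +32 =448
r56=111000 pc3: +8 =456
r57=111001 pc4: +16 =472
r58=111010 pc4: +16 =488
r59=111011 pc5: +32 =520
r60=111100 pc4: +16 =536
r61=111101 pc5: +32 =568
r62=111110 pc5: +32 =600
r63=111111 pc6: +64 =664
r64=1000000 pc1: +2 =666
r65=1000001 pc2: +4 =670
r66=1000010 pc2: +4 =674
r67=1000011 pc3: +8 =682
r68=1000100 pc2: +4 =686
r69=1000101 pc3: +8 =694
r70=1000110 pc3: +8 =702
r71=1000111 pc4: +16 =718
r72=1001000 pc2: +4 =722
r73=1001001 pc3: +8 =730
r74=1001010 pc3: +8 =738
r75=1001011 pc4: +16 =754
r76=1001100 pc3: +8 =762
r77=1001101 pc4: +16 =778
r78=1001110 pc4: +16 =794
r79=1001111 pc5: +32 =826
r80=1010000 pc2: +4 =830
r81=1010001 pc3: +8 =838
r82=1010010 pc3: +8 =846
r83=1010011 pc4: +16 =862
r84=1010100 pc3: +8 =870
r85=1010101 pc4: +16 =886
r86=1010110 pc4: +16 =902
r87=1010111 pc5: +32 =934
r88=1011000 pc3: +8 =942
r89=1011001 pc4: +16 =958
r90=1011010 pc4: +16 =974
r91=1011011 pc5: +32 =1006
r92=1011100 pc4: +16 =1022
r93=1011101 pc5: +32 =1054
r94=1011110 pc5: +32 =1086
r95=1011111 pc6: +64 =1150
r96=1100000 pc2: +4 =1154
r97=1100001 pc3: +8 =1162
r98=1100010 pc3: +8 =1170
r99=1100011 pc4: +16 =1186
r100=1100100 pc3: +8 =1194
r101=1100101 pc4: +16 =1210
r102=1100110 pc4: +16 =1226
r103=1100111 pc5: +32 =1258
r104=1101000 pc3: +8 =1266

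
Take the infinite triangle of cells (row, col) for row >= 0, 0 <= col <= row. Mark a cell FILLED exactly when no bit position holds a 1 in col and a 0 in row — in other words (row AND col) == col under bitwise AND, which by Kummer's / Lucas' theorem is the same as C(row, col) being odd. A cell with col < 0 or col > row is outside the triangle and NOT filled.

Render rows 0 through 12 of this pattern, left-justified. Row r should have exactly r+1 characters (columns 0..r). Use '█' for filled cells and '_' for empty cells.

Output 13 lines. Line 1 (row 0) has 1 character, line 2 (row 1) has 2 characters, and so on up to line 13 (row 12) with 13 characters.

r0=0: █
r1=1: ██
r2=10: █_█
r3=11: ████
r4=100: █___█
r5=101: ██__██
r6=110: █_█_█_█
r7=111: ████████
r8=1000: █_______█
r9=1001: ██______██
r10=1010: █_█_____█_█
r11=1011: ████____████
r12=1100: █___█___█___█

Answer: █
██
█_█
████
█___█
██__██
█_█_█_█
████████
█_______█
██______██
█_█_____█_█
████____████
█___█___█___█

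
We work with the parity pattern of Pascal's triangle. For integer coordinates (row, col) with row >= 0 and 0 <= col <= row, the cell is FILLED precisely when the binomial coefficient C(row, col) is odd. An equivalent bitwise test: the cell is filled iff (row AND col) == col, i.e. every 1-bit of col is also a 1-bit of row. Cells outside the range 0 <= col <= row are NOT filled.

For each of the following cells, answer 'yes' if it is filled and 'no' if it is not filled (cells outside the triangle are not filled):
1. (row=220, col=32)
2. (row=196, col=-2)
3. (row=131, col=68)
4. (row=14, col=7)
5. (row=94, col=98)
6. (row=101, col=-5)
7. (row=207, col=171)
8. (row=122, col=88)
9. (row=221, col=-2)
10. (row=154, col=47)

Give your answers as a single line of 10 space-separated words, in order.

Answer: no no no no no no no yes no no

Derivation:
(220,32): row=0b11011100, col=0b100000, row AND col = 0b0 = 0; 0 != 32 -> empty
(196,-2): col outside [0, 196] -> not filled
(131,68): row=0b10000011, col=0b1000100, row AND col = 0b0 = 0; 0 != 68 -> empty
(14,7): row=0b1110, col=0b111, row AND col = 0b110 = 6; 6 != 7 -> empty
(94,98): col outside [0, 94] -> not filled
(101,-5): col outside [0, 101] -> not filled
(207,171): row=0b11001111, col=0b10101011, row AND col = 0b10001011 = 139; 139 != 171 -> empty
(122,88): row=0b1111010, col=0b1011000, row AND col = 0b1011000 = 88; 88 == 88 -> filled
(221,-2): col outside [0, 221] -> not filled
(154,47): row=0b10011010, col=0b101111, row AND col = 0b1010 = 10; 10 != 47 -> empty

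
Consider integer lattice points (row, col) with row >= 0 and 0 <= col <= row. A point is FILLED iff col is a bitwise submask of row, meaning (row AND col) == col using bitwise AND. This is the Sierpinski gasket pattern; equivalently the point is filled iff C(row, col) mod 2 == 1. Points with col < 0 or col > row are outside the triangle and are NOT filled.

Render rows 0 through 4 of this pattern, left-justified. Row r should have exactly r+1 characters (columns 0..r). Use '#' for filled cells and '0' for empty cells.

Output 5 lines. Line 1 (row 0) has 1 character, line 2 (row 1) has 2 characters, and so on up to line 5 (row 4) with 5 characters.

Answer: #
##
#0#
####
#000#

Derivation:
r0=0: #
r1=1: ##
r2=10: #0#
r3=11: ####
r4=100: #000#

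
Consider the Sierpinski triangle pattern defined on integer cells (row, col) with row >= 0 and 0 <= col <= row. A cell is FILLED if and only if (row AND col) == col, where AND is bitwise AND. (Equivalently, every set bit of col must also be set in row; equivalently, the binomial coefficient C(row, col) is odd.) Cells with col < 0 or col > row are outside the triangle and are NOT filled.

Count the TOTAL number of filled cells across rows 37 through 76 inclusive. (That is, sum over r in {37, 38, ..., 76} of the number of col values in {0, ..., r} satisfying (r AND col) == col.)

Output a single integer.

Answer: 562

Derivation:
r37=100101 pc3: +8 =8
r38=100110 pc3: +8 =16
r39=100111 pc4: +16 =32
r40=101000 pc2: +4 =36
r41=101001 pc3: +8 =44
r42=101010 pc3: +8 =52
r43=101011 pc4: +16 =68
r44=101100 pc3: +8 =76
r45=101101 pc4: +16 =92
r46=101110 pc4: +16 =108
r47=101111 pc5: +32 =140
r48=110000 pc2: +4 =144
r49=110001 pc3: +8 =152
r50=110010 pc3: +8 =160
r51=110011 pc4: +16 =176
r52=110100 pc3: +8 =184
r53=110101 pc4: +16 =200
r54=110110 pc4: +16 =216
r55=110111 pc5: +32 =248
r56=111000 pc3: +8 =256
r57=111001 pc4: +16 =272
r58=111010 pc4: +16 =288
r59=111011 pc5: +32 =320
r60=111100 pc4: +16 =336
r61=111101 pc5: +32 =368
r62=111110 pc5: +32 =400
r63=111111 pc6: +64 =464
r64=1000000 pc1: +2 =466
r65=1000001 pc2: +4 =470
r66=1000010 pc2: +4 =474
r67=1000011 pc3: +8 =482
r68=1000100 pc2: +4 =486
r69=1000101 pc3: +8 =494
r70=1000110 pc3: +8 =502
r71=1000111 pc4: +16 =518
r72=1001000 pc2: +4 =522
r73=1001001 pc3: +8 =530
r74=1001010 pc3: +8 =538
r75=1001011 pc4: +16 =554
r76=1001100 pc3: +8 =562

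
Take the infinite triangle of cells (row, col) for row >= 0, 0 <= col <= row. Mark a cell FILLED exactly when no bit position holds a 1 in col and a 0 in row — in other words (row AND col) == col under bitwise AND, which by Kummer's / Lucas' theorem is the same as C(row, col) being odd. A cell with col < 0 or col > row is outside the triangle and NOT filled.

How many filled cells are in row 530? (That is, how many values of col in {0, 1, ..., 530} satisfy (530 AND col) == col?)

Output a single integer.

530 in binary = 1000010010
popcount(530) = number of 1-bits in 1000010010 = 3
A col c satisfies (530 AND c) == c iff every set bit of c is also set in 530; each of the 3 set bits of 530 can independently be on or off in c.
count = 2^3 = 8

Answer: 8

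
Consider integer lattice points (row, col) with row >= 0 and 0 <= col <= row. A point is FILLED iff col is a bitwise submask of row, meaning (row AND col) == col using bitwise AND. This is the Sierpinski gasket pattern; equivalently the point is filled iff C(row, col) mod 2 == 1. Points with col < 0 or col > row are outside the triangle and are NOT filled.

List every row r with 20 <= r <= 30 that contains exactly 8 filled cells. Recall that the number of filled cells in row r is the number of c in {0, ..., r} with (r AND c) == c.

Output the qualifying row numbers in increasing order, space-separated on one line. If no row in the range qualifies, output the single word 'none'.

Answer: 21 22 25 26 28

Derivation:
Row r has 2^popcount(r) filled cells, so we need popcount(r) = log2(8) = 3.
Scan r = 20..30 and keep those with exactly 3 one-bits:
r=20=10100 popcount=2 -> skip
r=21=10101 popcount=3 -> KEEP
r=22=10110 popcount=3 -> KEEP
r=23=10111 popcount=4 -> skip
r=24=11000 popcount=2 -> skip
r=25=11001 popcount=3 -> KEEP
r=26=11010 popcount=3 -> KEEP
r=27=11011 popcount=4 -> skip
r=28=11100 popcount=3 -> KEEP
r=29=11101 popcount=4 -> skip
r=30=11110 popcount=4 -> skip
Kept rows: 21 22 25 26 28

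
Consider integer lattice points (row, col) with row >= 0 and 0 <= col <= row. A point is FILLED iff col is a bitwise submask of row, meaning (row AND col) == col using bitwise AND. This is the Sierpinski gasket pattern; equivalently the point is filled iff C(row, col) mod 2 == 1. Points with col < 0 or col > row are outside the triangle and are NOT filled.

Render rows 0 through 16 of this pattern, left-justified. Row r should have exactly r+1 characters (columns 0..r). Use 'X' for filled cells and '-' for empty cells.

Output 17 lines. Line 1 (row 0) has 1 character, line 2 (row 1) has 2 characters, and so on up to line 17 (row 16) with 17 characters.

r0=0: X
r1=1: XX
r2=10: X-X
r3=11: XXXX
r4=100: X---X
r5=101: XX--XX
r6=110: X-X-X-X
r7=111: XXXXXXXX
r8=1000: X-------X
r9=1001: XX------XX
r10=1010: X-X-----X-X
r11=1011: XXXX----XXXX
r12=1100: X---X---X---X
r13=1101: XX--XX--XX--XX
r14=1110: X-X-X-X-X-X-X-X
r15=1111: XXXXXXXXXXXXXXXX
r16=10000: X---------------X

Answer: X
XX
X-X
XXXX
X---X
XX--XX
X-X-X-X
XXXXXXXX
X-------X
XX------XX
X-X-----X-X
XXXX----XXXX
X---X---X---X
XX--XX--XX--XX
X-X-X-X-X-X-X-X
XXXXXXXXXXXXXXXX
X---------------X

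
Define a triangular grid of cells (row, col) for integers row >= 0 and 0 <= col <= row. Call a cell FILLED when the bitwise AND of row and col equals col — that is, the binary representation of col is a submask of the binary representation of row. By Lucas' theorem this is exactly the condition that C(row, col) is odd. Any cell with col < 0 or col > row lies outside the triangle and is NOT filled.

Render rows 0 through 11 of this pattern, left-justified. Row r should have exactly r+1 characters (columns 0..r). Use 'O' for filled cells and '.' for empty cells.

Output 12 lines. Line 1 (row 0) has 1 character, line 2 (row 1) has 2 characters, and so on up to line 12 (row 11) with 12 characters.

Answer: O
OO
O.O
OOOO
O...O
OO..OO
O.O.O.O
OOOOOOOO
O.......O
OO......OO
O.O.....O.O
OOOO....OOOO

Derivation:
r0=0: O
r1=1: OO
r2=10: O.O
r3=11: OOOO
r4=100: O...O
r5=101: OO..OO
r6=110: O.O.O.O
r7=111: OOOOOOOO
r8=1000: O.......O
r9=1001: OO......OO
r10=1010: O.O.....O.O
r11=1011: OOOO....OOOO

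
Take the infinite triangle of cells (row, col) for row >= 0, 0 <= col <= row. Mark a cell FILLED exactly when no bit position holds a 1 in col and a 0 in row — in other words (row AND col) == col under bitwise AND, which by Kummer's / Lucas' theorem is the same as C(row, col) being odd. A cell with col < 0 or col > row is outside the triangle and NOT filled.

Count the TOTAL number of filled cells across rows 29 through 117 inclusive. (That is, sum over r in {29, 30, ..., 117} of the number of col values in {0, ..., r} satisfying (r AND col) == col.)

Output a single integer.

r29=11101 pc4: +16 =16
r30=11110 pc4: +16 =32
r31=11111 pc5: +32 =64
r32=100000 pc1: +2 =66
r33=100001 pc2: +4 =70
r34=100010 pc2: +4 =74
r35=100011 pc3: +8 =82
r36=100100 pc2: +4 =86
r37=100101 pc3: +8 =94
r38=100110 pc3: +8 =102
r39=100111 pc4: +16 =118
r40=101000 pc2: +4 =122
r41=101001 pc3: +8 =130
r42=101010 pc3: +8 =138
r43=101011 pc4: +16 =154
r44=101100 pc3: +8 =162
r45=101101 pc4: +16 =178
r46=101110 pc4: +16 =194
r47=101111 pc5: +32 =226
r48=110000 pc2: +4 =230
r49=110001 pc3: +8 =238
r50=110010 pc3: +8 =246
r51=110011 pc4: +16 =262
r52=110100 pc3: +8 =270
r53=110101 pc4: +16 =286
r54=110110 pc4: +16 =302
r55=110111 pc5: +32 =334
r56=111000 pc3: +8 =342
r57=111001 pc4: +16 =358
r58=111010 pc4: +16 =374
r59=111011 pc5: +32 =406
r60=111100 pc4: +16 =422
r61=111101 pc5: +32 =454
r62=111110 pc5: +32 =486
r63=111111 pc6: +64 =550
r64=1000000 pc1: +2 =552
r65=1000001 pc2: +4 =556
r66=1000010 pc2: +4 =560
r67=1000011 pc3: +8 =568
r68=1000100 pc2: +4 =572
r69=1000101 pc3: +8 =580
r70=1000110 pc3: +8 =588
r71=1000111 pc4: +16 =604
r72=1001000 pc2: +4 =608
r73=1001001 pc3: +8 =616
r74=1001010 pc3: +8 =624
r75=1001011 pc4: +16 =640
r76=1001100 pc3: +8 =648
r77=1001101 pc4: +16 =664
r78=1001110 pc4: +16 =680
r79=1001111 pc5: +32 =712
r80=1010000 pc2: +4 =716
r81=1010001 pc3: +8 =724
r82=1010010 pc3: +8 =732
r83=1010011 pc4: +16 =748
r84=1010100 pc3: +8 =756
r85=1010101 pc4: +16 =772
r86=1010110 pc4: +16 =788
r87=1010111 pc5: +32 =820
r88=1011000 pc3: +8 =828
r89=1011001 pc4: +16 =844
r90=1011010 pc4: +16 =860
r91=1011011 pc5: +32 =892
r92=1011100 pc4: +16 =908
r93=1011101 pc5: +32 =940
r94=1011110 pc5: +32 =972
r95=1011111 pc6: +64 =1036
r96=1100000 pc2: +4 =1040
r97=1100001 pc3: +8 =1048
r98=1100010 pc3: +8 =1056
r99=1100011 pc4: +16 =1072
r100=1100100 pc3: +8 =1080
r101=1100101 pc4: +16 =1096
r102=1100110 pc4: +16 =1112
r103=1100111 pc5: +32 =1144
r104=1101000 pc3: +8 =1152
r105=1101001 pc4: +16 =1168
r106=1101010 pc4: +16 =1184
r107=1101011 pc5: +32 =1216
r108=1101100 pc4: +16 =1232
r109=1101101 pc5: +32 =1264
r110=1101110 pc5: +32 =1296
r111=1101111 pc6: +64 =1360
r112=1110000 pc3: +8 =1368
r113=1110001 pc4: +16 =1384
r114=1110010 pc4: +16 =1400
r115=1110011 pc5: +32 =1432
r116=1110100 pc4: +16 =1448
r117=1110101 pc5: +32 =1480

Answer: 1480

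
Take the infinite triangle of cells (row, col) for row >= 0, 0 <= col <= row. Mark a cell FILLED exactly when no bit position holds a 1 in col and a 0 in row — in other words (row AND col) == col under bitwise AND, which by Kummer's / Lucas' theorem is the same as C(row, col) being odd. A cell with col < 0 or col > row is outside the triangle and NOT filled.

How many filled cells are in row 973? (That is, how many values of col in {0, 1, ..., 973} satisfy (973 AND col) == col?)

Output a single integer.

Answer: 128

Derivation:
973 in binary = 1111001101
popcount(973) = number of 1-bits in 1111001101 = 7
A col c satisfies (973 AND c) == c iff every set bit of c is also set in 973; each of the 7 set bits of 973 can independently be on or off in c.
count = 2^7 = 128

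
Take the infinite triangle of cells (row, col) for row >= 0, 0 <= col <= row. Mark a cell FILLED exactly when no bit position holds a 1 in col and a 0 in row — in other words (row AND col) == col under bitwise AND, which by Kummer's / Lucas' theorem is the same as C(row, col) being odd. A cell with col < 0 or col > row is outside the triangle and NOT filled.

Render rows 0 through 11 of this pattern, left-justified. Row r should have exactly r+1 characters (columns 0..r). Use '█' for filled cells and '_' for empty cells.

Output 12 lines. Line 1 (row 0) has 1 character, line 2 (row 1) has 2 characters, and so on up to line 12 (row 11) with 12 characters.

r0=0: █
r1=1: ██
r2=10: █_█
r3=11: ████
r4=100: █___█
r5=101: ██__██
r6=110: █_█_█_█
r7=111: ████████
r8=1000: █_______█
r9=1001: ██______██
r10=1010: █_█_____█_█
r11=1011: ████____████

Answer: █
██
█_█
████
█___█
██__██
█_█_█_█
████████
█_______█
██______██
█_█_____█_█
████____████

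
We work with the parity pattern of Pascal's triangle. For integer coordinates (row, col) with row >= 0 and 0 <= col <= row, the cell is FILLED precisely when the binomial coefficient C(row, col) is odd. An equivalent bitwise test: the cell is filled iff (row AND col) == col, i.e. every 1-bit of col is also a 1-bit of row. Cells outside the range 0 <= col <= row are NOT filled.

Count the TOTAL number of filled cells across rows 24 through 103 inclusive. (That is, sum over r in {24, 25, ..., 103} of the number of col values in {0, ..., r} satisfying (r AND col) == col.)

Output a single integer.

r24=11000 pc2: +4 =4
r25=11001 pc3: +8 =12
r26=11010 pc3: +8 =20
r27=11011 pc4: +16 =36
r28=11100 pc3: +8 =44
r29=11101 pc4: +16 =60
r30=11110 pc4: +16 =76
r31=11111 pc5: +32 =108
r32=100000 pc1: +2 =110
r33=100001 pc2: +4 =114
r34=100010 pc2: +4 =118
r35=100011 pc3: +8 =126
r36=100100 pc2: +4 =130
r37=100101 pc3: +8 =138
r38=100110 pc3: +8 =146
r39=100111 pc4: +16 =162
r40=101000 pc2: +4 =166
r41=101001 pc3: +8 =174
r42=101010 pc3: +8 =182
r43=101011 pc4: +16 =198
r44=101100 pc3: +8 =206
r45=101101 pc4: +16 =222
r46=101110 pc4: +16 =238
r47=101111 pc5: +32 =270
r48=110000 pc2: +4 =274
r49=110001 pc3: +8 =282
r50=110010 pc3: +8 =290
r51=110011 pc4: +16 =306
r52=110100 pc3: +8 =314
r53=110101 pc4: +16 =330
r54=110110 pc4: +16 =346
r55=110111 pc5: +32 =378
r56=111000 pc3: +8 =386
r57=111001 pc4: +16 =402
r58=111010 pc4: +16 =418
r59=111011 pc5: +32 =450
r60=111100 pc4: +16 =466
r61=111101 pc5: +32 =498
r62=111110 pc5: +32 =530
r63=111111 pc6: +64 =594
r64=1000000 pc1: +2 =596
r65=1000001 pc2: +4 =600
r66=1000010 pc2: +4 =604
r67=1000011 pc3: +8 =612
r68=1000100 pc2: +4 =616
r69=1000101 pc3: +8 =624
r70=1000110 pc3: +8 =632
r71=1000111 pc4: +16 =648
r72=1001000 pc2: +4 =652
r73=1001001 pc3: +8 =660
r74=1001010 pc3: +8 =668
r75=1001011 pc4: +16 =684
r76=1001100 pc3: +8 =692
r77=1001101 pc4: +16 =708
r78=1001110 pc4: +16 =724
r79=1001111 pc5: +32 =756
r80=1010000 pc2: +4 =760
r81=1010001 pc3: +8 =768
r82=1010010 pc3: +8 =776
r83=1010011 pc4: +16 =792
r84=1010100 pc3: +8 =800
r85=1010101 pc4: +16 =816
r86=1010110 pc4: +16 =832
r87=1010111 pc5: +32 =864
r88=1011000 pc3: +8 =872
r89=1011001 pc4: +16 =888
r90=1011010 pc4: +16 =904
r91=1011011 pc5: +32 =936
r92=1011100 pc4: +16 =952
r93=1011101 pc5: +32 =984
r94=1011110 pc5: +32 =1016
r95=1011111 pc6: +64 =1080
r96=1100000 pc2: +4 =1084
r97=1100001 pc3: +8 =1092
r98=1100010 pc3: +8 =1100
r99=1100011 pc4: +16 =1116
r100=1100100 pc3: +8 =1124
r101=1100101 pc4: +16 =1140
r102=1100110 pc4: +16 =1156
r103=1100111 pc5: +32 =1188

Answer: 1188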